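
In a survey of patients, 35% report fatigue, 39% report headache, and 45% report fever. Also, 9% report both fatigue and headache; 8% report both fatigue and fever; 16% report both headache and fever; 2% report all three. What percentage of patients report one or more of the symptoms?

88%

By inclusion-exclusion,
P(at least one) = 35 + 39 + 45 − 9 − 8 − 16 + 2 = 88%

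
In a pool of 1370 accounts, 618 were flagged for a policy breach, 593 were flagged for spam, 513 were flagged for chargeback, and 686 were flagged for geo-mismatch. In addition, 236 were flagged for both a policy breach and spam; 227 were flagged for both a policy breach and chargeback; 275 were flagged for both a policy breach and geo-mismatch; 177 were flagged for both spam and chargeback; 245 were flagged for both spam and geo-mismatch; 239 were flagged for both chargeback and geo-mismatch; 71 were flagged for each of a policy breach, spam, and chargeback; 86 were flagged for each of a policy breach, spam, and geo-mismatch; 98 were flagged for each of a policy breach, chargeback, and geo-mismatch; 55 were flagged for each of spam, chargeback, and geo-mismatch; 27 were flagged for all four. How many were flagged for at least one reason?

|at least one| = 618 + 593 + 513 + 686 − 236 − 227 − 275 − 177 − 245 − 239 + 71 + 86 + 98 + 55 − 27 = 1294

1294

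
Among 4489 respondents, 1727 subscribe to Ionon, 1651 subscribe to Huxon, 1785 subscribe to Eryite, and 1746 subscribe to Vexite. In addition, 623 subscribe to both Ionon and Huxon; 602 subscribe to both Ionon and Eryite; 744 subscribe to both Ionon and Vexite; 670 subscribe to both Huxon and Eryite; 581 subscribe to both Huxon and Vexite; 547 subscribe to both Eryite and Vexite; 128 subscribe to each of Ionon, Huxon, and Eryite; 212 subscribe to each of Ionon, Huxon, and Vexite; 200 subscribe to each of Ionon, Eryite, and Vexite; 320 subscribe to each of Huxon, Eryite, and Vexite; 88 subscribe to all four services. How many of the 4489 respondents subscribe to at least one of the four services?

3914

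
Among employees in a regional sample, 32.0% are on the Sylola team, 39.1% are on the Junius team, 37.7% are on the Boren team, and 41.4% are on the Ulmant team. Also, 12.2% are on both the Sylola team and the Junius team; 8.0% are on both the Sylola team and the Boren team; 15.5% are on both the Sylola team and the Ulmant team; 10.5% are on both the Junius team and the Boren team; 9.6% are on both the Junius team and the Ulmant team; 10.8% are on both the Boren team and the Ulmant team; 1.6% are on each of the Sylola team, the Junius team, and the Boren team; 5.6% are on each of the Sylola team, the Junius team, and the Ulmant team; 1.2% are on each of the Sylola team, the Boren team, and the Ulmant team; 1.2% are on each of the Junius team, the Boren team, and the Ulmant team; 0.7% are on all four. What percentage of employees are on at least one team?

92.5%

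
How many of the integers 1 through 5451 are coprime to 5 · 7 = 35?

3738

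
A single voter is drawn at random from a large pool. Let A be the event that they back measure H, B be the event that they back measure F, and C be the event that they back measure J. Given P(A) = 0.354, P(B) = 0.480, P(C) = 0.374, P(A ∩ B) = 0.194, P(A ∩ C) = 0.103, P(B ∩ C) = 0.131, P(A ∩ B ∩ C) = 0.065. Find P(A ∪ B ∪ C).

By inclusion–exclusion:
P(A ∪ B ∪ C) = 0.354 + 0.480 + 0.374 − 0.194 − 0.103 − 0.131 + 0.065 = 0.845

0.845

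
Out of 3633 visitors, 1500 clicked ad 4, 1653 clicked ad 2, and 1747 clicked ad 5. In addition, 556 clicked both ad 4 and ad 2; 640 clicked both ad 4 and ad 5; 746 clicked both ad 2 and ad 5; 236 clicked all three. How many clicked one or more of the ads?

|union| = 1500 + 1653 + 1747 − 556 − 640 − 746 + 236 = 3194

3194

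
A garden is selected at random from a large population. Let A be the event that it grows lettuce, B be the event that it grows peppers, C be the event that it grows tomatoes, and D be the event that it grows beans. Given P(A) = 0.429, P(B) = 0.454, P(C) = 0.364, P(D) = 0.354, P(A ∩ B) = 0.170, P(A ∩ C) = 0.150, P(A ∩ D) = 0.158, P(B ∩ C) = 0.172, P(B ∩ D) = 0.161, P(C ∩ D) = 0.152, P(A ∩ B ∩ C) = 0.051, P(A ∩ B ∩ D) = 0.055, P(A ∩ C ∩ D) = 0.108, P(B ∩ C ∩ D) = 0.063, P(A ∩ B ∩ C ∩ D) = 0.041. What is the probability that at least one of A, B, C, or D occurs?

0.874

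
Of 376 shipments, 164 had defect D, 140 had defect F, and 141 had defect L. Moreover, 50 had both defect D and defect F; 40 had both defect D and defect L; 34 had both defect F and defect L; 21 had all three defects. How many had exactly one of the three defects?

260

|exactly one| = 164 + 140 + 141 − 2·50 − 2·40 − 2·34 + 3·21 = 260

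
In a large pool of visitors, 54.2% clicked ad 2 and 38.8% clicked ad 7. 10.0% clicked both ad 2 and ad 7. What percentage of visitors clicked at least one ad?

Inclusion–exclusion gives
P(at least one) = 54.2 + 38.8 − 10.0 = 83.0%

83.0%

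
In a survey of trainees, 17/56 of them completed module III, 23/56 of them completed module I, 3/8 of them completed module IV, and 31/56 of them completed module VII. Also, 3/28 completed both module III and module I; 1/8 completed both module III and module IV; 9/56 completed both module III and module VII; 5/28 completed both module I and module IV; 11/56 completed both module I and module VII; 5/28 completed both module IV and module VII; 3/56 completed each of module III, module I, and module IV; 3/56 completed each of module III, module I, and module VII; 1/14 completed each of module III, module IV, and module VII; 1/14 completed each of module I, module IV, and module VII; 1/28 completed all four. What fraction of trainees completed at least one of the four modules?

Inclusion–exclusion gives
P(at least one) = 17/56 + 23/56 + 3/8 + 31/56 − 3/28 − 1/8 − 9/56 − 5/28 − 11/56 − 5/28 + 3/56 + 3/56 + 1/14 + 1/14 − 1/28 = 51/56

51/56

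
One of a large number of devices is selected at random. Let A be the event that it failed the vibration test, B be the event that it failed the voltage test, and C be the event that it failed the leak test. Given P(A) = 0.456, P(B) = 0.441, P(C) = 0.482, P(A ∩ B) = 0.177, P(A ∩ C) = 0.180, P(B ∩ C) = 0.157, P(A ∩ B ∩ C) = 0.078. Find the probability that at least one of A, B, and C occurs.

P(A ∪ B ∪ C) = 0.456 + 0.441 + 0.482 − 0.177 − 0.180 − 0.157 + 0.078 = 0.943

0.943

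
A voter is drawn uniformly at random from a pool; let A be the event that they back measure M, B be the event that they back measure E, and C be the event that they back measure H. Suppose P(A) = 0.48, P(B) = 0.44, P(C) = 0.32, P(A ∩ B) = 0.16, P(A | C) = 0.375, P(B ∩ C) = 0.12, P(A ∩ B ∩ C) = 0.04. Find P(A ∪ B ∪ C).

0.88

P(A ∩ C) = P(C)·P(A|C) = 0.32 × 0.375 = 0.12
P(A ∪ B ∪ C) = 0.48 + 0.44 + 0.32 − 0.16 − 0.12 − 0.12 + 0.04 = 0.88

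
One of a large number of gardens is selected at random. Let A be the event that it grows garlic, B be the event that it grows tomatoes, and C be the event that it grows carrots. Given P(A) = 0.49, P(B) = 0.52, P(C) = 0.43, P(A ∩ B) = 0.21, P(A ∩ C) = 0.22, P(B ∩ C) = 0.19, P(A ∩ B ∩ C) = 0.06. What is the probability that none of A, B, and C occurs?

0.12

P(A ∪ B ∪ C) = 0.49 + 0.52 + 0.43 − 0.21 − 0.22 − 0.19 + 0.06 = 0.88
P(none) = 1 − 0.88 = 0.12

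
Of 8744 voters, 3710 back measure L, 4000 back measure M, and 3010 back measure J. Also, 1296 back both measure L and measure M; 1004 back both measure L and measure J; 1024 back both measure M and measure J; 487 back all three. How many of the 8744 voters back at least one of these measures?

Using inclusion–exclusion:
N(≥1) = 3710 + 4000 + 3010 − 1296 − 1004 − 1024 + 487 = 7883

7883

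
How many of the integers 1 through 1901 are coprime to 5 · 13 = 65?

floor(1901/5) + floor(1901/13) − floor(1901/65) = 380 + 146 − 29 = 497
1901 − 497 = 1404

1404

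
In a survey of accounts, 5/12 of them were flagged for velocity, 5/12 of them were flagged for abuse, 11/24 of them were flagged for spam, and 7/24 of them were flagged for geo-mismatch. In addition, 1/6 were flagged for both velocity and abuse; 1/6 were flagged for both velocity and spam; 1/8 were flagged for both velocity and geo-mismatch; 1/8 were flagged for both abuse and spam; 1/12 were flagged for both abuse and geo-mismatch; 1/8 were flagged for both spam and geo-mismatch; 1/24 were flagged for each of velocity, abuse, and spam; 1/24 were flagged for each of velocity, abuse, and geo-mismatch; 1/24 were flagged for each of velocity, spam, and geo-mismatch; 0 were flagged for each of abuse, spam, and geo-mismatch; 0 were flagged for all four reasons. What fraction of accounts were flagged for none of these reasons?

1/12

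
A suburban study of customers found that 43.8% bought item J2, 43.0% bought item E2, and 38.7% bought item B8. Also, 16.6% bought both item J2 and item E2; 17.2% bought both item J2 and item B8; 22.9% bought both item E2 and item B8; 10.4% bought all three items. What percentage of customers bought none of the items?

Inclusion–exclusion gives
P(at least one) = 43.8 + 43.0 + 38.7 − 16.6 − 17.2 − 22.9 + 10.4 = 79.2%
P(none) = 100% − 79.2% = 20.8%

20.8%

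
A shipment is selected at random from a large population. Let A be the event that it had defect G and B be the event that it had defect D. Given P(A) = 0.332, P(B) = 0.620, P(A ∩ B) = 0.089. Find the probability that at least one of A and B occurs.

0.863

Using inclusion–exclusion:
P(A ∪ B) = 0.332 + 0.620 − 0.089 = 0.863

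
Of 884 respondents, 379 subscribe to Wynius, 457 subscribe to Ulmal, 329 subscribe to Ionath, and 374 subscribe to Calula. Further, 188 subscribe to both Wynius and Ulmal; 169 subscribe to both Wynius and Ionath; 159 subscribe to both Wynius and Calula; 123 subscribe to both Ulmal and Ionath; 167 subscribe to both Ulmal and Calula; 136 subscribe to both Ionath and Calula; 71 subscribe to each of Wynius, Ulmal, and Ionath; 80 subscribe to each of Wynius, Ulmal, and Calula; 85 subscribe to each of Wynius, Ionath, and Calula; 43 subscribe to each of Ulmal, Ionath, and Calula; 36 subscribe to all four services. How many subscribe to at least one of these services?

840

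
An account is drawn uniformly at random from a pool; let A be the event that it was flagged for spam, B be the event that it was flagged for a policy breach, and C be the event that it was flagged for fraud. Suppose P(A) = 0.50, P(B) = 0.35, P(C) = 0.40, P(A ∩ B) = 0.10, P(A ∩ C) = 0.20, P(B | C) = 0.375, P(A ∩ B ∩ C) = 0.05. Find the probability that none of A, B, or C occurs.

P(B ∩ C) = P(C)·P(B|C) = 0.40 × 0.375 = 0.15
P(A ∪ B ∪ C) = 0.50 + 0.35 + 0.40 − 0.10 − 0.20 − 0.15 + 0.05 = 0.85
P(none) = 1 − 0.85 = 0.15

0.15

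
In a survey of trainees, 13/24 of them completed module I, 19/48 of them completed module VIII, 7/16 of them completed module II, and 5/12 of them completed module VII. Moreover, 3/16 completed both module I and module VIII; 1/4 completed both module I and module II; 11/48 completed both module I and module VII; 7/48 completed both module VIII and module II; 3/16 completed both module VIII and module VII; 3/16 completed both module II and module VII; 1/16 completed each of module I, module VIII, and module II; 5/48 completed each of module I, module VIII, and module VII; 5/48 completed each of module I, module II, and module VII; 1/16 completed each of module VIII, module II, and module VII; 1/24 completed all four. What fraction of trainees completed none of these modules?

5/48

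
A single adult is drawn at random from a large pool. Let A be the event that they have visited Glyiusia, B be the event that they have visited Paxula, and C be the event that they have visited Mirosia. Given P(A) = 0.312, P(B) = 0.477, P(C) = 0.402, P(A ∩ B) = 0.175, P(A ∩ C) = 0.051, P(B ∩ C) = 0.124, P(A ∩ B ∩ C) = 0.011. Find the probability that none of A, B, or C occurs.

0.148

By inclusion-exclusion,
P(A ∪ B ∪ C) = 0.312 + 0.477 + 0.402 − 0.175 − 0.051 − 0.124 + 0.011 = 0.852
P(none) = 1 − 0.852 = 0.148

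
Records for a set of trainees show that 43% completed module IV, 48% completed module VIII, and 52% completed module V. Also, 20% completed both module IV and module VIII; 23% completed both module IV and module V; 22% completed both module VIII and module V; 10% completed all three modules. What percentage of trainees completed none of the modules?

12%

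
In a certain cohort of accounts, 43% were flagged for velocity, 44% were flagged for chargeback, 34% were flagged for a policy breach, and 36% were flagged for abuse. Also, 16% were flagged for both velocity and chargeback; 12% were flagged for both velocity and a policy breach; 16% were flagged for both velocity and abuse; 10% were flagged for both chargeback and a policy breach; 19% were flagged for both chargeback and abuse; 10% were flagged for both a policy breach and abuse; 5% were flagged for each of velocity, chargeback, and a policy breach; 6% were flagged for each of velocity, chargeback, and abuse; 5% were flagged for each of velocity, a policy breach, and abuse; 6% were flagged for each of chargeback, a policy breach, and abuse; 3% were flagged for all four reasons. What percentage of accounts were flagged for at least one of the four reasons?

93%

P(union) = 43 + 44 + 34 + 36 − 16 − 12 − 16 − 10 − 19 − 10 + 5 + 6 + 5 + 6 − 3 = 93%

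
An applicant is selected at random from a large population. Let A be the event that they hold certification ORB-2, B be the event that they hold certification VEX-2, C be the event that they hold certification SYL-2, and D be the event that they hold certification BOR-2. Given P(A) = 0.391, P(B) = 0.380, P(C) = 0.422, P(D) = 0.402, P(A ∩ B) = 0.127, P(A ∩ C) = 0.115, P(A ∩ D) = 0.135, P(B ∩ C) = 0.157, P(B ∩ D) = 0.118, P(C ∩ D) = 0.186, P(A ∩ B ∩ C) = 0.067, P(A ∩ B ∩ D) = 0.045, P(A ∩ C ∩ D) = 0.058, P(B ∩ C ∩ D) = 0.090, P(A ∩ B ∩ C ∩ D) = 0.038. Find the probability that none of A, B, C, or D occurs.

0.021

By inclusion-exclusion,
P(A ∪ B ∪ C ∪ D) = 0.391 + 0.380 + 0.422 + 0.402 − 0.127 − 0.115 − 0.135 − 0.157 − 0.118 − 0.186 + 0.067 + 0.045 + 0.058 + 0.090 − 0.038 = 0.979
P(none) = 1 − 0.979 = 0.021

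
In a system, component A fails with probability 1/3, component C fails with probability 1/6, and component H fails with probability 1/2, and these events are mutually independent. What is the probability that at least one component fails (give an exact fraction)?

13/18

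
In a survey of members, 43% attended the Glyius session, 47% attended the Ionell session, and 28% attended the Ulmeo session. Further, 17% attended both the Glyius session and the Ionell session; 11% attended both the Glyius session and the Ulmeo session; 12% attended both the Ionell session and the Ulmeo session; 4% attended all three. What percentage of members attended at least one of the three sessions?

82%

Inclusion–exclusion gives
P(at least one) = 43 + 47 + 28 − 17 − 11 − 12 + 4 = 82%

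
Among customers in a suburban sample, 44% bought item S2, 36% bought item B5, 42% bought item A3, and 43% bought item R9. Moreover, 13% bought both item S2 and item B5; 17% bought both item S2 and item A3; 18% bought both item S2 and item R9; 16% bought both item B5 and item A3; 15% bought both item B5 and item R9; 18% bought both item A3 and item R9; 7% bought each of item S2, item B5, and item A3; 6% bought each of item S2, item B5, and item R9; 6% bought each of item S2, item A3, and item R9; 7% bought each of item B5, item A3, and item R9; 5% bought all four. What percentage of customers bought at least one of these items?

89%

Inclusion–exclusion gives
P(at least one) = 44 + 36 + 42 + 43 − 13 − 17 − 18 − 16 − 15 − 18 + 7 + 6 + 6 + 7 − 5 = 89%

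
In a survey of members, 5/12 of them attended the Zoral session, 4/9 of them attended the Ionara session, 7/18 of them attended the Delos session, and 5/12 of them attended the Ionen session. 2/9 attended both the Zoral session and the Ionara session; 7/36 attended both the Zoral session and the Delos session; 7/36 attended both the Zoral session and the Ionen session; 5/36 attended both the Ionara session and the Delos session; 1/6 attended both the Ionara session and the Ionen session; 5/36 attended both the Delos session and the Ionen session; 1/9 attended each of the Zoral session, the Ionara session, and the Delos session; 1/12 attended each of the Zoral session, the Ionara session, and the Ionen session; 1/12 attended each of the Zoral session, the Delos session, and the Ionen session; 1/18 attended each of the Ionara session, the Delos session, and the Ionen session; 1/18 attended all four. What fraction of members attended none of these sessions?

1/9

By inclusion-exclusion,
P(at least one) = 5/12 + 4/9 + 7/18 + 5/12 − 2/9 − 7/36 − 7/36 − 5/36 − 1/6 − 5/36 + 1/9 + 1/12 + 1/12 + 1/18 − 1/18 = 8/9
P(none) = 1 − 8/9 = 1/9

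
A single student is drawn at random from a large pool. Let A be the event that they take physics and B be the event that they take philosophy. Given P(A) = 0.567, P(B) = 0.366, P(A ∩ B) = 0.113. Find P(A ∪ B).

By inclusion-exclusion,
P(A ∪ B) = 0.567 + 0.366 − 0.113 = 0.820

0.820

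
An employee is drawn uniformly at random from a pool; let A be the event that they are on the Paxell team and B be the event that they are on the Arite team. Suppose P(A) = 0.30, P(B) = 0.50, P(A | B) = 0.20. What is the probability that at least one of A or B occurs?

0.70

P(A ∩ B) = P(B)·P(A|B) = 0.50 × 0.20 = 0.10
P(A ∪ B) = 0.30 + 0.50 − 0.10 = 0.70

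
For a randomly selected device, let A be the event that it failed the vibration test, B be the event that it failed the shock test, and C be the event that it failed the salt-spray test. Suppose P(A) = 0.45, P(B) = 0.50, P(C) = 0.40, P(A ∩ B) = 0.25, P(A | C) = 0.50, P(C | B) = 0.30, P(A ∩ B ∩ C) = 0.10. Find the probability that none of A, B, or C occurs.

0.15

P(A ∩ C) = P(C)·P(A|C) = 0.40 × 0.50 = 0.20
P(B ∩ C) = P(B)·P(C|B) = 0.50 × 0.30 = 0.15
P(A ∪ B ∪ C) = 0.45 + 0.50 + 0.40 − 0.25 − 0.20 − 0.15 + 0.10 = 0.85
P(none) = 1 − 0.85 = 0.15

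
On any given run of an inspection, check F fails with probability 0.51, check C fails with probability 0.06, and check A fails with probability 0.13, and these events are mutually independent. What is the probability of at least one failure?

0.599278

P(none) = (1 − 0.51) × (1 − 0.06) × (1 − 0.13) = 0.49 × 0.94 × 0.87 = 0.400722
P(at least one) = 1 − 0.400722 = 0.599278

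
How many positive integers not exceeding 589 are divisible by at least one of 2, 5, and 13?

By inclusion-exclusion,
294 + 117 + 45 − 58 − 22 − 9 + 4 = 371

371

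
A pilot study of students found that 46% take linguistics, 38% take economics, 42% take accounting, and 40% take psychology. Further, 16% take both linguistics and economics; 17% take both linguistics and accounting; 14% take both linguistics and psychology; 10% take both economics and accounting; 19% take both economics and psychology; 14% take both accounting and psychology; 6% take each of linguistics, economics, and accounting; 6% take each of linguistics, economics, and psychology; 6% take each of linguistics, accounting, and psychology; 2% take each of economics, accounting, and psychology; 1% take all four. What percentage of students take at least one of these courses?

P(union) = 46 + 38 + 42 + 40 − 16 − 17 − 14 − 10 − 19 − 14 + 6 + 6 + 6 + 2 − 1 = 95%

95%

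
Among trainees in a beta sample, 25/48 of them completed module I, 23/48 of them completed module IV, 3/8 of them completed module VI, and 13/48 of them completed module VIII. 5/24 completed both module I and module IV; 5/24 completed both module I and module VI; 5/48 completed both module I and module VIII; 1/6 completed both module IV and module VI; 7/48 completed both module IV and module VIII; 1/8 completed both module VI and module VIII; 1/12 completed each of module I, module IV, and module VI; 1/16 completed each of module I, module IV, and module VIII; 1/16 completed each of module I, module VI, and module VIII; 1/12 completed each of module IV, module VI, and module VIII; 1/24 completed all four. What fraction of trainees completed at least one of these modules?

15/16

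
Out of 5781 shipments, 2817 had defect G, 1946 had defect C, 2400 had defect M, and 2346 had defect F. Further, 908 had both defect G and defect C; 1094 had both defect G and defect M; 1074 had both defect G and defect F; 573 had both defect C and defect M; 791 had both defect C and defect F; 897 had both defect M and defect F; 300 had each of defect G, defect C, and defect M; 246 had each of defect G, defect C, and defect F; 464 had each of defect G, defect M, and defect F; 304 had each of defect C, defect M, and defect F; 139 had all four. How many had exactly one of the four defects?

By inclusion–exclusion (exactly-one form):
|exactly one| = 2817 + 1946 + 2400 + 2346 − 2·908 − 2·1094 − 2·1074 − 2·573 − 2·791 − 2·897 + 3·300 + 3·246 + 3·464 + 3·304 − 4·139 = 2221

2221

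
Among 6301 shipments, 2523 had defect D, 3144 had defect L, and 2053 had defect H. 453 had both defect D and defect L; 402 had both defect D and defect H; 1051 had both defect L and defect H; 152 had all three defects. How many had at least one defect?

|at least one| = 2523 + 3144 + 2053 − 453 − 402 − 1051 + 152 = 5966

5966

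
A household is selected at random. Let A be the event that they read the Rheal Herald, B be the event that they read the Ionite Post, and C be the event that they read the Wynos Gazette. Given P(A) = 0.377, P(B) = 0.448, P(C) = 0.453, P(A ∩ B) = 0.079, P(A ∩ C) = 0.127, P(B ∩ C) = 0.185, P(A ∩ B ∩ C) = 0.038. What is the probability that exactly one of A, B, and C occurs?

0.610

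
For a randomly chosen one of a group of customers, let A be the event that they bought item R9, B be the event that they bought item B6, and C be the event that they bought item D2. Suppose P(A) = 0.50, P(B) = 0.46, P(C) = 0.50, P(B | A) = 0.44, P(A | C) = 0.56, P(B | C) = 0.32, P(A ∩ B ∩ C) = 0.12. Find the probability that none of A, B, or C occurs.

P(A ∩ B) = P(A)·P(B|A) = 0.50 × 0.44 = 0.22
P(A ∩ C) = P(C)·P(A|C) = 0.50 × 0.56 = 0.28
P(B ∩ C) = P(C)·P(B|C) = 0.50 × 0.32 = 0.16
Using inclusion–exclusion:
P(A ∪ B ∪ C) = 0.50 + 0.46 + 0.50 − 0.22 − 0.28 − 0.16 + 0.12 = 0.92
P(none) = 1 − 0.92 = 0.08

0.08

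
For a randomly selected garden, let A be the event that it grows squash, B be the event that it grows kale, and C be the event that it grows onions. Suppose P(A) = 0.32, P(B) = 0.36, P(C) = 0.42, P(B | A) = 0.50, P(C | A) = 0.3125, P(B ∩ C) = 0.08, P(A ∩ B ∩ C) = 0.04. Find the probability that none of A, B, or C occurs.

P(A ∩ B) = P(A)·P(B|A) = 0.32 × 0.50 = 0.16
P(A ∩ C) = P(A)·P(C|A) = 0.32 × 0.3125 = 0.10
P(A ∪ B ∪ C) = 0.32 + 0.36 + 0.42 − 0.16 − 0.10 − 0.08 + 0.04 = 0.80
P(none) = 1 − 0.80 = 0.20

0.20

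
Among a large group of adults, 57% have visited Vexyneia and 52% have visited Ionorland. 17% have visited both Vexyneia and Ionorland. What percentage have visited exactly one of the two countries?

75%

P(exactly one) = 57 + 52 − 2·17 = 75%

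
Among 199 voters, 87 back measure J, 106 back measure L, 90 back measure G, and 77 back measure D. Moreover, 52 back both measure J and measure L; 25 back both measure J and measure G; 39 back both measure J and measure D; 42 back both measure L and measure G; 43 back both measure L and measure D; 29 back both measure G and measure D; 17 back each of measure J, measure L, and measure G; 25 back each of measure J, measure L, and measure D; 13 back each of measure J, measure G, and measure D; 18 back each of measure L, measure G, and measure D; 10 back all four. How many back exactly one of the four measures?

N(exactly one) = 87 + 106 + 90 + 77 − 2·52 − 2·25 − 2·39 − 2·42 − 2·43 − 2·29 + 3·17 + 3·25 + 3·13 + 3·18 − 4·10 = 79

79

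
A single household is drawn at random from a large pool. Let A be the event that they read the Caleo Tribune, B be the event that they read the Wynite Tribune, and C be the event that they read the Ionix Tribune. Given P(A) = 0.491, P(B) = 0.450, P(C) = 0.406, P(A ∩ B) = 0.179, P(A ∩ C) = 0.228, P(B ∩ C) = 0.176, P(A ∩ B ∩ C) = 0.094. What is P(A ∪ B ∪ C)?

0.858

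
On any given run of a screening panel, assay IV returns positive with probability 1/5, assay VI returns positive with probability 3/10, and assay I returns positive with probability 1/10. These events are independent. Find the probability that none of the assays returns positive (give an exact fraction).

P(none) = (1 − 1/5) × (1 − 3/10) × (1 − 1/10) = 4/5 × 7/10 × 9/10 = 63/125

63/125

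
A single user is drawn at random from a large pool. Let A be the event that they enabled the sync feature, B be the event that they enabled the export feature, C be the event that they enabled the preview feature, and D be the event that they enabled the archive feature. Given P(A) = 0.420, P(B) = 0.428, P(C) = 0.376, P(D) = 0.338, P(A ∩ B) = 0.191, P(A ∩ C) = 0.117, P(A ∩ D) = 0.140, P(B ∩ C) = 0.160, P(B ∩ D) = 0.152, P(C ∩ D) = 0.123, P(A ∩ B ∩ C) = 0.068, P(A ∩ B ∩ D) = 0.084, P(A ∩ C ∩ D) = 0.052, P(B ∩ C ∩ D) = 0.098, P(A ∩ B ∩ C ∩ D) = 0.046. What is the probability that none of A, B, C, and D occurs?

0.065

Using inclusion–exclusion:
P(A ∪ B ∪ C ∪ D) = 0.420 + 0.428 + 0.376 + 0.338 − 0.191 − 0.117 − 0.140 − 0.160 − 0.152 − 0.123 + 0.068 + 0.084 + 0.052 + 0.098 − 0.046 = 0.935
P(none) = 1 − 0.935 = 0.065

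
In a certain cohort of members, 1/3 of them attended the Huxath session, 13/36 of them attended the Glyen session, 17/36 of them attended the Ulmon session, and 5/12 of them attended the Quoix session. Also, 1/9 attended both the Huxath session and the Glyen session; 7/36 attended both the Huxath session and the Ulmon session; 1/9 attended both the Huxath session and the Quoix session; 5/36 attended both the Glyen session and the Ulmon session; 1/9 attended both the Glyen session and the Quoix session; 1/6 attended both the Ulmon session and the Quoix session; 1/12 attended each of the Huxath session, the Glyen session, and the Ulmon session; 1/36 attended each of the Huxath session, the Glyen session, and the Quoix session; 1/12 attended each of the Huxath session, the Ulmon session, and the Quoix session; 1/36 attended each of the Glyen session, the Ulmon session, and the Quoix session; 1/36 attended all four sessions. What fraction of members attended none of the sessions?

P(≥1) = 1/3 + 13/36 + 17/36 + 5/12 − 1/9 − 7/36 − 1/9 − 5/36 − 1/9 − 1/6 + 1/12 + 1/36 + 1/12 + 1/36 − 1/36 = 17/18
P(none) = 1 − 17/18 = 1/18

1/18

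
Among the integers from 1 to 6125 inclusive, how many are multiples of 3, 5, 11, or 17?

3329

Apply inclusion-exclusion:
2041 + 1225 + 556 + 360 − 408 − 185 − 120 − 111 − 72 − 32 + 37 + 24 + 10 + 6 − 2 = 3329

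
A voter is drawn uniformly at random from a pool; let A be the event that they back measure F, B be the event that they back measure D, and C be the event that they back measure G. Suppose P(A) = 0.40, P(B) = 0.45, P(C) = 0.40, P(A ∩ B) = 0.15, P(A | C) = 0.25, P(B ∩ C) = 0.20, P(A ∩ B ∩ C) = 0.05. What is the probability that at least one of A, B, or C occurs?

0.85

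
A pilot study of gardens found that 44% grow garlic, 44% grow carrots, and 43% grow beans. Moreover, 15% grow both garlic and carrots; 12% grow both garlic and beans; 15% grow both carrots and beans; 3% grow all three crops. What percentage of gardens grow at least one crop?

92%

By inclusion-exclusion,
P(at least one) = 44 + 44 + 43 − 15 − 12 − 15 + 3 = 92%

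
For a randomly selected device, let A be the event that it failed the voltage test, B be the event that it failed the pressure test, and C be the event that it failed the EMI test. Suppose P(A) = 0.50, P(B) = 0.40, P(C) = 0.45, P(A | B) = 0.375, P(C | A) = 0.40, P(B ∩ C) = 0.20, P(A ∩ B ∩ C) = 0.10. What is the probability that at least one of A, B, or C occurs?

P(A ∩ B) = P(B)·P(A|B) = 0.40 × 0.375 = 0.15
P(A ∩ C) = P(A)·P(C|A) = 0.50 × 0.40 = 0.20
Apply inclusion-exclusion:
P(A ∪ B ∪ C) = 0.50 + 0.40 + 0.45 − 0.15 − 0.20 − 0.20 + 0.10 = 0.90

0.90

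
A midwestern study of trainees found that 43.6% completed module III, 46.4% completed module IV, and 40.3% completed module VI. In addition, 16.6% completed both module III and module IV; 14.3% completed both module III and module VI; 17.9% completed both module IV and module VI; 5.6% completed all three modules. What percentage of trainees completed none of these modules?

12.9%

Inclusion–exclusion gives
P(≥1) = 43.6 + 46.4 + 40.3 − 16.6 − 14.3 − 17.9 + 5.6 = 87.1%
P(none) = 100% − 87.1% = 12.9%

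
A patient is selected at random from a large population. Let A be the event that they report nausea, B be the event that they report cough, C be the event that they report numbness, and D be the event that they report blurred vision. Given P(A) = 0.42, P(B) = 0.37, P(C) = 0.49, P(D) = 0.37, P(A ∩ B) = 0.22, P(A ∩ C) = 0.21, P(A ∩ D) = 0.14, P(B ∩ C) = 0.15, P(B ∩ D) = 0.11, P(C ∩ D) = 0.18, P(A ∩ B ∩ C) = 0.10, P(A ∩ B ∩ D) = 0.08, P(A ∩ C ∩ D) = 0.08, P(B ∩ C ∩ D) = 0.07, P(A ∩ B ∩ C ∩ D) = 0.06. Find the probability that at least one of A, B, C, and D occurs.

0.91

Inclusion–exclusion gives
P(A ∪ B ∪ C ∪ D) = 0.42 + 0.37 + 0.49 + 0.37 − 0.22 − 0.21 − 0.14 − 0.15 − 0.11 − 0.18 + 0.10 + 0.08 + 0.08 + 0.07 − 0.06 = 0.91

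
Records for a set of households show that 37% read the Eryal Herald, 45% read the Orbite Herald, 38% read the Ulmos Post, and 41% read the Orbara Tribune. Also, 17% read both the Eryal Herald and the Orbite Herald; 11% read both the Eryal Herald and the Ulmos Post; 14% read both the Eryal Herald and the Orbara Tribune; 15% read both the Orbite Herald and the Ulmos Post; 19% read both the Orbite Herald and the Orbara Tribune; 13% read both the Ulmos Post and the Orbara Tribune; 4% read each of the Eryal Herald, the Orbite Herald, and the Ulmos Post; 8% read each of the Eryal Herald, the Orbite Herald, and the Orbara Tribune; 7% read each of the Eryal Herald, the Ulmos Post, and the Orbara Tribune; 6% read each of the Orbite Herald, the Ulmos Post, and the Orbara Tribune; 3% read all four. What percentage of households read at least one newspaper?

By inclusion–exclusion:
P(union) = 37 + 45 + 38 + 41 − 17 − 11 − 14 − 15 − 19 − 13 + 4 + 8 + 7 + 6 − 3 = 94%

94%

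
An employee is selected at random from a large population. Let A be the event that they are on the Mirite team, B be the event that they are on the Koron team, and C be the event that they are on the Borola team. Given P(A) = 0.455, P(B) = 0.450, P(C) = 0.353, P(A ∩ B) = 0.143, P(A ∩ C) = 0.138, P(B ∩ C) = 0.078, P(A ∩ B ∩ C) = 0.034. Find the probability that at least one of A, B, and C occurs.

Using inclusion–exclusion:
P(A ∪ B ∪ C) = 0.455 + 0.450 + 0.353 − 0.143 − 0.138 − 0.078 + 0.034 = 0.933

0.933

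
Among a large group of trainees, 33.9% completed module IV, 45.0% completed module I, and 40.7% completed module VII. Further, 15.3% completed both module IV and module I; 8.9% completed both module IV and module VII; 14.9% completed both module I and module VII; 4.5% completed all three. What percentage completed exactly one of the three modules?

Using the inclusion–exclusion count for exactly one event:
P(exactly one) = 33.9 + 45.0 + 40.7 − 2·15.3 − 2·8.9 − 2·14.9 + 3·4.5 = 54.9%

54.9%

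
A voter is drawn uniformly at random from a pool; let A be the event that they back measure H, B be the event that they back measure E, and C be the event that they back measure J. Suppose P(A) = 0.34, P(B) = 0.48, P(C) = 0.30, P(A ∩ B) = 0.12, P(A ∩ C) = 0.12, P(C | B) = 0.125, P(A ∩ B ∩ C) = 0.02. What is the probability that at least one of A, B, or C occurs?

P(B ∩ C) = P(B)·P(C|B) = 0.48 × 0.125 = 0.06
P(A ∪ B ∪ C) = 0.34 + 0.48 + 0.30 − 0.12 − 0.12 − 0.06 + 0.02 = 0.84

0.84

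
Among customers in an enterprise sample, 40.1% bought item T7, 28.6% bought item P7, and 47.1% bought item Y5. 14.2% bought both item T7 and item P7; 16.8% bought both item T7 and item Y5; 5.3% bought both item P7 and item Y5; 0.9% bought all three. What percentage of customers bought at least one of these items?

By inclusion–exclusion:
P(union) = 40.1 + 28.6 + 47.1 − 14.2 − 16.8 − 5.3 + 0.9 = 80.4%

80.4%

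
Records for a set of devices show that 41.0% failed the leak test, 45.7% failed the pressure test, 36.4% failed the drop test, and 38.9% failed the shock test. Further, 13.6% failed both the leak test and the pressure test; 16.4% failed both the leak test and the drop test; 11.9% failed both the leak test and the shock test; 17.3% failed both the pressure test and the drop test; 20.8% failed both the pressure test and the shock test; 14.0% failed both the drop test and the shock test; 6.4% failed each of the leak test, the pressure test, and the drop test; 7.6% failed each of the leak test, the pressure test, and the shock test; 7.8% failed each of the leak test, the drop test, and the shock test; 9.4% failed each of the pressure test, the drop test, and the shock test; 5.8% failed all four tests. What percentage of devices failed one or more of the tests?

93.4%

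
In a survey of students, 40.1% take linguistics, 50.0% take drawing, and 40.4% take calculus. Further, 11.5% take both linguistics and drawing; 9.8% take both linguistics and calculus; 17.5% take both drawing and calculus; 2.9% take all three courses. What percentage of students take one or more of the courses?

Using inclusion–exclusion:
P(at least one) = 40.1 + 50.0 + 40.4 − 11.5 − 9.8 − 17.5 + 2.9 = 94.6%

94.6%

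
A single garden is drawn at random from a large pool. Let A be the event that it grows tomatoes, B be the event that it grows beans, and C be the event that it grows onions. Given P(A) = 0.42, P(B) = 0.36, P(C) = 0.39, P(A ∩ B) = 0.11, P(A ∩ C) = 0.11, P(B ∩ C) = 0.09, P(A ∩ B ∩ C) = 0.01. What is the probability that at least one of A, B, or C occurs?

By inclusion–exclusion:
P(A ∪ B ∪ C) = 0.42 + 0.36 + 0.39 − 0.11 − 0.11 − 0.09 + 0.01 = 0.87

0.87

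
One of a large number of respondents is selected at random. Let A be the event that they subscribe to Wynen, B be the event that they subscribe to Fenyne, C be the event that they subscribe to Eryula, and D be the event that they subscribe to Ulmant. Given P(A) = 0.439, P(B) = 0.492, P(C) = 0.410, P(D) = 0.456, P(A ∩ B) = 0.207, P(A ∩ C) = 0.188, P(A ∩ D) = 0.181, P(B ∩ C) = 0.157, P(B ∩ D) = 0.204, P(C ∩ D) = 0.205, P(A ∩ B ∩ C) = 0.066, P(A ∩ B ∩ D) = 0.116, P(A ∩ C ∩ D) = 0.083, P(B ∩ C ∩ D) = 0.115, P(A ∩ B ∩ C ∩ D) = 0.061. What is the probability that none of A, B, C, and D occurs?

0.026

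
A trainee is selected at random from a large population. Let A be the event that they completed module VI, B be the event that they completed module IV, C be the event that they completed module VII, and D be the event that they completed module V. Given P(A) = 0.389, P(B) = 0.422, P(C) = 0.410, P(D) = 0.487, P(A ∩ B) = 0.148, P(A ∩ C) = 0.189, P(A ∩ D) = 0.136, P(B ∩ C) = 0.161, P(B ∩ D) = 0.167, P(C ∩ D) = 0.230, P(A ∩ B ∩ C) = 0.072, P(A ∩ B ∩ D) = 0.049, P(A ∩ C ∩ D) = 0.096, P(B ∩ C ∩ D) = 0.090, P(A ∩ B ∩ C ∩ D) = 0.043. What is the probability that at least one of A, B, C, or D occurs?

0.941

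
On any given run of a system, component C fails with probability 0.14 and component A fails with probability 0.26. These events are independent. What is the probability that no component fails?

P(none) = (1 − 0.14) × (1 − 0.26) = 0.86 × 0.74 = 0.6364

0.6364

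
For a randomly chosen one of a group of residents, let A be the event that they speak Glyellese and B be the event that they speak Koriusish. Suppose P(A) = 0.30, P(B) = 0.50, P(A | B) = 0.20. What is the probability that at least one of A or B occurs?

0.70

P(A ∩ B) = P(B)·P(A|B) = 0.50 × 0.20 = 0.10
By inclusion-exclusion,
P(A ∪ B) = 0.30 + 0.50 − 0.10 = 0.70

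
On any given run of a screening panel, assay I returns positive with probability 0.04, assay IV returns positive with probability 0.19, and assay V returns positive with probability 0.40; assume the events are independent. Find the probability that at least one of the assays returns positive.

0.53344

P(none) = (1 − 0.04) × (1 − 0.19) × (1 − 0.40) = 0.96 × 0.81 × 0.60 = 0.46656
P(at least one) = 1 − 0.46656 = 0.53344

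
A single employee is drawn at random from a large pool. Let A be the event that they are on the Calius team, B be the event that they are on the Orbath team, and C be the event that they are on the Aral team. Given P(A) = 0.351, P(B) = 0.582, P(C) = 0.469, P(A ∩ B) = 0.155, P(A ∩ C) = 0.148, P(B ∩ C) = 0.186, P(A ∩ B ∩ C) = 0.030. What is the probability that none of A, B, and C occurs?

P(A ∪ B ∪ C) = 0.351 + 0.582 + 0.469 − 0.155 − 0.148 − 0.186 + 0.030 = 0.943
P(none) = 1 − 0.943 = 0.057

0.057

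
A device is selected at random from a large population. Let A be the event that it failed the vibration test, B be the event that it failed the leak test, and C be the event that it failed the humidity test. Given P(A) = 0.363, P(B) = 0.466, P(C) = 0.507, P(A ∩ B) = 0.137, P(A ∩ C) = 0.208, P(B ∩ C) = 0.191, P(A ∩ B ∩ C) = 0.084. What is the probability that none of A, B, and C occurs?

By inclusion-exclusion,
P(A ∪ B ∪ C) = 0.363 + 0.466 + 0.507 − 0.137 − 0.208 − 0.191 + 0.084 = 0.884
P(none) = 1 − 0.884 = 0.116

0.116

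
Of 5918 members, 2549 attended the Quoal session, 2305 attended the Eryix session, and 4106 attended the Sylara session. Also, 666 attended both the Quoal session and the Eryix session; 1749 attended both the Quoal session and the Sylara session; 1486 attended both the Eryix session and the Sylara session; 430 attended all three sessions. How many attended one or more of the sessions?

5489

|at least one| = 2549 + 2305 + 4106 − 666 − 1749 − 1486 + 430 = 5489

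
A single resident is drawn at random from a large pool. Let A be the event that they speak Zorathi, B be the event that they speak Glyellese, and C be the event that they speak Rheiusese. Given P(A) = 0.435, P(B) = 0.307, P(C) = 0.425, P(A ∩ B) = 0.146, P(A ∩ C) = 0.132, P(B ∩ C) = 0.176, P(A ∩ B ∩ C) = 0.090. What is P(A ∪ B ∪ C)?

Inclusion–exclusion gives
P(A ∪ B ∪ C) = 0.435 + 0.307 + 0.425 − 0.146 − 0.132 − 0.176 + 0.090 = 0.803

0.803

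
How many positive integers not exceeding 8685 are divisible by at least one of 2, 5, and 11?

5527

Inclusion–exclusion gives
4342 + 1737 + 789 − 868 − 394 − 157 + 78 = 5527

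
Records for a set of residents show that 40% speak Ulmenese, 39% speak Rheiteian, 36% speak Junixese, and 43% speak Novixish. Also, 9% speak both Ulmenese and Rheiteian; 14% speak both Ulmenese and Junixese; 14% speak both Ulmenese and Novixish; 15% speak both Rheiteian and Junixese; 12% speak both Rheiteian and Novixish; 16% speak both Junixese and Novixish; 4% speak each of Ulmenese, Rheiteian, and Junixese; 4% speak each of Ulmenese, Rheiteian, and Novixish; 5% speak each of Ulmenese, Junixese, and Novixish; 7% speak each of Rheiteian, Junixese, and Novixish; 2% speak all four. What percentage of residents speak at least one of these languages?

By inclusion-exclusion,
P(at least one) = 40 + 39 + 36 + 43 − 9 − 14 − 14 − 15 − 12 − 16 + 4 + 4 + 5 + 7 − 2 = 96%

96%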